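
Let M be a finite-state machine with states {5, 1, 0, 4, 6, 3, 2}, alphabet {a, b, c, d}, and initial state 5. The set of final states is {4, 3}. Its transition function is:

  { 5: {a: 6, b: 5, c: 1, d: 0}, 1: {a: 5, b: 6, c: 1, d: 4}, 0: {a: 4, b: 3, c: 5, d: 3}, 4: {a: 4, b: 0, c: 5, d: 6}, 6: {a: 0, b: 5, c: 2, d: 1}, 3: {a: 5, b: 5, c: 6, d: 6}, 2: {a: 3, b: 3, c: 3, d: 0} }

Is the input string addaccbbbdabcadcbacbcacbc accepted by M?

No

start at 5
read 'a': 5 → 6
read 'd': 6 → 1
read 'd': 1 → 4
read 'a': 4 → 4
read 'c': 4 → 5
read 'c': 5 → 1
read 'b': 1 → 6
read 'b': 6 → 5
read 'b': 5 → 5
read 'd': 5 → 0
read 'a': 0 → 4
read 'b': 4 → 0
read 'c': 0 → 5
read 'a': 5 → 6
read 'd': 6 → 1
read 'c': 1 → 1
read 'b': 1 → 6
read 'a': 6 → 0
read 'c': 0 → 5
read 'b': 5 → 5
read 'c': 5 → 1
read 'a': 1 → 5
read 'c': 5 → 1
read 'b': 1 → 6
read 'c': 6 → 2
End state 2 is not accepting.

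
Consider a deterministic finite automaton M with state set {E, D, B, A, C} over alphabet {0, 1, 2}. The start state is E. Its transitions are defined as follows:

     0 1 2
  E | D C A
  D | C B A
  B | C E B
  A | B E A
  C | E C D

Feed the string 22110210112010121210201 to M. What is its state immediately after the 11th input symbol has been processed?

A

Trace: E -2-> A -2-> A -1-> E -1-> C -0-> E -2-> A -1-> E -0-> D -1-> B -1-> E -2-> A
After 11 symbols: A.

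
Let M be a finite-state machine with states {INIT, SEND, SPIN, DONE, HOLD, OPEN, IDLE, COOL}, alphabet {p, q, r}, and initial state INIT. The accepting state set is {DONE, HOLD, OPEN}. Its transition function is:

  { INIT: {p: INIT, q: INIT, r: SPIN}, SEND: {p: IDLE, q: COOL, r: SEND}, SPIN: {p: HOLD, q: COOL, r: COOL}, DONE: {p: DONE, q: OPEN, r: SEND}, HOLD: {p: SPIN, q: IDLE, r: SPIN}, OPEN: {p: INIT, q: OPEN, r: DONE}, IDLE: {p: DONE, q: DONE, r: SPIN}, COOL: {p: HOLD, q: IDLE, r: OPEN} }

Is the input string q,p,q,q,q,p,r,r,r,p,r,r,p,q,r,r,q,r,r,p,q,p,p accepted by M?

Yes

Trace: INIT -q-> INIT -p-> INIT -q-> INIT -q-> INIT -q-> INIT -p-> INIT -r-> SPIN -r-> COOL -r-> OPEN -p-> INIT -r-> SPIN -r-> COOL -p-> HOLD -q-> IDLE -r-> SPIN -r-> COOL -q-> IDLE -r-> SPIN -r-> COOL -p-> HOLD -q-> IDLE -p-> DONE -p-> DONE
End state DONE is accepting.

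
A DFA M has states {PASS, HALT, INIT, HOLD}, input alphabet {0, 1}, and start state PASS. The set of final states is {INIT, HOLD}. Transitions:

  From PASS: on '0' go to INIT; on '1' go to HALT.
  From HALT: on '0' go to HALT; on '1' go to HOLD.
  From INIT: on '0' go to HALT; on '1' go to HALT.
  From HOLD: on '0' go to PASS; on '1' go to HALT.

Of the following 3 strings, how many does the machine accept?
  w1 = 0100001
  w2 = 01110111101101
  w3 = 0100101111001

2

w1: Trace: PASS -0-> INIT -1-> HALT -0-> HALT -0-> HALT -0-> HALT -0-> HALT -1-> HOLD  → end HOLD, accepted
w2: Trace: PASS -0-> INIT -1-> HALT -1-> HOLD -1-> HALT -0-> HALT -1-> HOLD -1-> HALT -1-> HOLD -1-> HALT -0-> HALT -1-> HOLD -1-> HALT -0-> HALT -1-> HOLD  → end HOLD, accepted
w3: Trace: PASS -0-> INIT -1-> HALT -0-> HALT -0-> HALT -1-> HOLD -0-> PASS -1-> HALT -1-> HOLD -1-> HALT -1-> HOLD -0-> PASS -0-> INIT -1-> HALT  → end HALT, rejected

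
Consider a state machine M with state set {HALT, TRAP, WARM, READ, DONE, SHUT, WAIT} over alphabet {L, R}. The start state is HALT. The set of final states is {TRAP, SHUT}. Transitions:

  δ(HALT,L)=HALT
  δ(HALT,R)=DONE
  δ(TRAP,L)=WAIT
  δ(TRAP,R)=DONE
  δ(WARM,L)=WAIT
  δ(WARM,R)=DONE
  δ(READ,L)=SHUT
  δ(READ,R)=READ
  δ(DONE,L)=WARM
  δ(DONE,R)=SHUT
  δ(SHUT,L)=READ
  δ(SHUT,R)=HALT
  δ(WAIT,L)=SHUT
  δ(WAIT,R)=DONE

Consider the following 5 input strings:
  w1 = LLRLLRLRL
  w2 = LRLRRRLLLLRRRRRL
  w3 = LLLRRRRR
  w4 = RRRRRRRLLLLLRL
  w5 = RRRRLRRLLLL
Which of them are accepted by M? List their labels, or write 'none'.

w3, w5

w1: Trace: HALT -L-> HALT -L-> HALT -R-> DONE -L-> WARM -L-> WAIT -R-> DONE -L-> WARM -R-> DONE -L-> WARM  → end WARM, rejected
w2: Trace: HALT -L-> HALT -R-> DONE -L-> WARM -R-> DONE -R-> SHUT -R-> HALT -L-> HALT -L-> HALT -L-> HALT -L-> HALT -R-> DONE -R-> SHUT -R-> HALT -R-> DONE -R-> SHUT -L-> READ  → end READ, rejected
w3: Trace: HALT -L-> HALT -L-> HALT -L-> HALT -R-> DONE -R-> SHUT -R-> HALT -R-> DONE -R-> SHUT  → end SHUT, accepted
w4: Trace: HALT -R-> DONE -R-> SHUT -R-> HALT -R-> DONE -R-> SHUT -R-> HALT -R-> DONE -L-> WARM -L-> WAIT -L-> SHUT -L-> READ -L-> SHUT -R-> HALT -L-> HALT  → end HALT, rejected
w5: Trace: HALT -R-> DONE -R-> SHUT -R-> HALT -R-> DONE -L-> WARM -R-> DONE -R-> SHUT -L-> READ -L-> SHUT -L-> READ -L-> SHUT  → end SHUT, accepted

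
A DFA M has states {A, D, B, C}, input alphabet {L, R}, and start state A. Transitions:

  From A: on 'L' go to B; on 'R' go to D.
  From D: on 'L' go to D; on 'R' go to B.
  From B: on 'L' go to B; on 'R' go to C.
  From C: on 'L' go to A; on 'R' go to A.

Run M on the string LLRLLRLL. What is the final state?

B

Trace: A -L-> B -L-> B -R-> C -L-> A -L-> B -R-> C -L-> A -L-> B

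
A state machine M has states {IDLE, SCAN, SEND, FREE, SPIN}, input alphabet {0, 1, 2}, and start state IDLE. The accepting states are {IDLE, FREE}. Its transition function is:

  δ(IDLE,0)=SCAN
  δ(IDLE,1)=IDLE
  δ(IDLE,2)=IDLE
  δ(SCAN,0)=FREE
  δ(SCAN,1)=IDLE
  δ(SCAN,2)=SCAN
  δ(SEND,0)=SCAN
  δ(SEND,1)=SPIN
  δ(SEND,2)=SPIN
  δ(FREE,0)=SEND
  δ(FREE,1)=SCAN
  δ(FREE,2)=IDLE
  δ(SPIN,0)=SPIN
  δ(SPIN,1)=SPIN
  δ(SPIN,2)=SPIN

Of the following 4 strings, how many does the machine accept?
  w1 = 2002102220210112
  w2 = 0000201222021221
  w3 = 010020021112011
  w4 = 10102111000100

3

w1:
  start at IDLE
  read '2': IDLE → IDLE
  read '0': IDLE → SCAN
  read '0': SCAN → FREE
  read '2': FREE → IDLE
  read '1': IDLE → IDLE
  read '0': IDLE → SCAN
  read '2': SCAN → SCAN
  read '2': SCAN → SCAN
  read '2': SCAN → SCAN
  read '0': SCAN → FREE
  read '2': FREE → IDLE
  read '1': IDLE → IDLE
  read '0': IDLE → SCAN
  read '1': SCAN → IDLE
  read '1': IDLE → IDLE
  read '2': IDLE → IDLE
  end IDLE, accepted
w2:
  start at IDLE
  read '0': IDLE → SCAN
  read '0': SCAN → FREE
  read '0': FREE → SEND
  read '0': SEND → SCAN
  read '2': SCAN → SCAN
  read '0': SCAN → FREE
  read '1': FREE → SCAN
  read '2': SCAN → SCAN
  read '2': SCAN → SCAN
  read '2': SCAN → SCAN
  read '0': SCAN → FREE
  read '2': FREE → IDLE
  read '1': IDLE → IDLE
  read '2': IDLE → IDLE
  read '2': IDLE → IDLE
  read '1': IDLE → IDLE
  end IDLE, accepted
w3:
  start at IDLE
  read '0': IDLE → SCAN
  read '1': SCAN → IDLE
  read '0': IDLE → SCAN
  read '0': SCAN → FREE
  read '2': FREE → IDLE
  read '0': IDLE → SCAN
  read '0': SCAN → FREE
  read '2': FREE → IDLE
  read '1': IDLE → IDLE
  read '1': IDLE → IDLE
  read '1': IDLE → IDLE
  read '2': IDLE → IDLE
  read '0': IDLE → SCAN
  read '1': SCAN → IDLE
  read '1': IDLE → IDLE
  end IDLE, accepted
w4:
  start at IDLE
  read '1': IDLE → IDLE
  read '0': IDLE → SCAN
  read '1': SCAN → IDLE
  read '0': IDLE → SCAN
  read '2': SCAN → SCAN
  read '1': SCAN → IDLE
  read '1': IDLE → IDLE
  read '1': IDLE → IDLE
  read '0': IDLE → SCAN
  read '0': SCAN → FREE
  read '0': FREE → SEND
  read '1': SEND → SPIN
  read '0': SPIN → SPIN
  read '0': SPIN → SPIN
  end SPIN, rejected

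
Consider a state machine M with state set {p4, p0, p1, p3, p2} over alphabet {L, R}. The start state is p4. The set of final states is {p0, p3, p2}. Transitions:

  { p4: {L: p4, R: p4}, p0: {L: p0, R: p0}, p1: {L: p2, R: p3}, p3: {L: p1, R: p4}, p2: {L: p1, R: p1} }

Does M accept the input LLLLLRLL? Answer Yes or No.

No

Trace: p4 -L-> p4 -L-> p4 -L-> p4 -L-> p4 -L-> p4 -R-> p4 -L-> p4 -L-> p4
End state p4 is not accepting.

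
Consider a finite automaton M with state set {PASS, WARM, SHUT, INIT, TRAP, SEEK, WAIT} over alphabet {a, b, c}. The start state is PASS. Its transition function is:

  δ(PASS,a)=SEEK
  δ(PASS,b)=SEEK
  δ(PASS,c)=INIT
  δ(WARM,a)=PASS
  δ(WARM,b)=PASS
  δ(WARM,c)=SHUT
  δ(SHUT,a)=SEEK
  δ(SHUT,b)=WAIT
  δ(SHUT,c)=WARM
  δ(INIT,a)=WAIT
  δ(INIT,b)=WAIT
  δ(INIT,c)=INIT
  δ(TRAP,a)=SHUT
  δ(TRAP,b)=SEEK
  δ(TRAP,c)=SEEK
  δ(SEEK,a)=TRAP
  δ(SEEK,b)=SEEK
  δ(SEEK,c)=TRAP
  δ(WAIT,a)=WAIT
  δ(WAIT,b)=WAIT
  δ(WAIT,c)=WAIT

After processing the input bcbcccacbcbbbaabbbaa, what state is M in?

WAIT

PASS → SEEK → TRAP → SEEK → TRAP → SEEK → TRAP → SHUT → WARM → PASS → INIT → WAIT → WAIT → WAIT → WAIT → WAIT → WAIT → WAIT → WAIT → WAIT → WAIT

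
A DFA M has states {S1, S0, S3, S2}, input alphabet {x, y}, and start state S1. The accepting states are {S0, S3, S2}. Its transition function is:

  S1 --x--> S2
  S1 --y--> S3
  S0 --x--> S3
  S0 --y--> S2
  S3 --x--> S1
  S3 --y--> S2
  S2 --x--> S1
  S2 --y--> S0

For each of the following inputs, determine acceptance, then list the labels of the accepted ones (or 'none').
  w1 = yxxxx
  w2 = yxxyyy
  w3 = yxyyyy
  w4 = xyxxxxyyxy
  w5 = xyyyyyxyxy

w1, w2, w3, w4, w5

w1: S1 → S3 → S1 → S2 → S1 → S2  → end S2, accepted
w2: S1 → S3 → S1 → S2 → S0 → S2 → S0  → end S0, accepted
w3: S1 → S3 → S1 → S3 → S2 → S0 → S2  → end S2, accepted
w4: S1 → S2 → S0 → S3 → S1 → S2 → S1 → S3 → S2 → S1 → S3  → end S3, accepted
w5: S1 → S2 → S0 → S2 → S0 → S2 → S0 → S3 → S2 → S1 → S3  → end S3, accepted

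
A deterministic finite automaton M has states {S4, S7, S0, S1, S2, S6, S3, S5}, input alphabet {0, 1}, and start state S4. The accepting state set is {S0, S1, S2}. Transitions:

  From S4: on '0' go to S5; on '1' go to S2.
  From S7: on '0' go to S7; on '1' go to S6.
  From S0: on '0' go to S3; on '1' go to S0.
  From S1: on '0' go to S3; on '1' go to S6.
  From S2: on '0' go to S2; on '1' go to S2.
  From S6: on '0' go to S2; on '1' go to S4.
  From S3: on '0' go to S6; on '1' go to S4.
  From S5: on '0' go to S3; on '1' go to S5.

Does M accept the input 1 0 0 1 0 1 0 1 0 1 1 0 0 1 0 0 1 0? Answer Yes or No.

Yes

S4 → S2 → S2 → S2 → S2 → S2 → S2 → S2 → S2 → S2 → S2 → S2 → S2 → S2 → S2 → S2 → S2 → S2 → S2
End state S2 is accepting.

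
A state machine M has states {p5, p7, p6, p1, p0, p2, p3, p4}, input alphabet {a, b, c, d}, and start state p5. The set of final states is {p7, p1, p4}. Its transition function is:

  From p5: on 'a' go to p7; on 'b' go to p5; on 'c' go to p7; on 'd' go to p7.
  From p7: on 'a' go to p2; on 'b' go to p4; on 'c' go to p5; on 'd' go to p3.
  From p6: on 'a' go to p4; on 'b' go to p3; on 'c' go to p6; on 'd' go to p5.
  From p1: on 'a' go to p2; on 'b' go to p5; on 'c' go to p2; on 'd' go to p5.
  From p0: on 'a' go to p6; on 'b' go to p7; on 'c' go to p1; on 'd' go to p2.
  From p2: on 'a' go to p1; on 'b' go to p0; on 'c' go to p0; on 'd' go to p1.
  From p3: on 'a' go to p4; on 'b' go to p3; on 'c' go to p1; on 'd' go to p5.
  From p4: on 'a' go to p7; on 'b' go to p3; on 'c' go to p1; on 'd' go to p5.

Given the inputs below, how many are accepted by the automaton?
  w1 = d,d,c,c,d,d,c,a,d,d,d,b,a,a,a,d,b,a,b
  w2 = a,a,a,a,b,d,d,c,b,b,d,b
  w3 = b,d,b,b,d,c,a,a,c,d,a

1

w1: p5 → p7 → p3 → p1 → p2 → p1 → p5 → p7 → p2 → p1 → p5 → p7 → p4 → p7 → p2 → p1 → p5 → p5 → p7 → p4  → end p4, accepted
w2: p5 → p7 → p2 → p1 → p2 → p0 → p2 → p1 → p2 → p0 → p7 → p3 → p3  → end p3, rejected
w3: p5 → p5 → p7 → p4 → p3 → p5 → p7 → p2 → p1 → p2 → p1 → p2  → end p2, rejected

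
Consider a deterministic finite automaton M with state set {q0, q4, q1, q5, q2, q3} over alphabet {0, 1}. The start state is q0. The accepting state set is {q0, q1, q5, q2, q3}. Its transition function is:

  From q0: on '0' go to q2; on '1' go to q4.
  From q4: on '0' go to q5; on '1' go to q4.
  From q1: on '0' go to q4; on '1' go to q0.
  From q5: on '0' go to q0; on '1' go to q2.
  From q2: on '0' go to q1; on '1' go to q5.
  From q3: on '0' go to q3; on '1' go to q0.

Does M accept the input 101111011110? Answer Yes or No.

Yes

start at q0
read '1': q0 → q4
read '0': q4 → q5
read '1': q5 → q2
read '1': q2 → q5
read '1': q5 → q2
read '1': q2 → q5
read '0': q5 → q0
read '1': q0 → q4
read '1': q4 → q4
read '1': q4 → q4
read '1': q4 → q4
read '0': q4 → q5
End state q5 is accepting.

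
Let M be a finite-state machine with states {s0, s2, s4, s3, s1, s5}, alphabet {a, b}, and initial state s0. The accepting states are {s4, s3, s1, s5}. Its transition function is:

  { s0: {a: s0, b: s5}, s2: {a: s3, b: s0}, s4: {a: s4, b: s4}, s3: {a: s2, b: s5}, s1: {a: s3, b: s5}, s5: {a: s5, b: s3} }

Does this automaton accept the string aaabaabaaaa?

Yes

start at s0
read 'a': s0 → s0
read 'a': s0 → s0
read 'a': s0 → s0
read 'b': s0 → s5
read 'a': s5 → s5
read 'a': s5 → s5
read 'b': s5 → s3
read 'a': s3 → s2
read 'a': s2 → s3
read 'a': s3 → s2
read 'a': s2 → s3
End state s3 is accepting.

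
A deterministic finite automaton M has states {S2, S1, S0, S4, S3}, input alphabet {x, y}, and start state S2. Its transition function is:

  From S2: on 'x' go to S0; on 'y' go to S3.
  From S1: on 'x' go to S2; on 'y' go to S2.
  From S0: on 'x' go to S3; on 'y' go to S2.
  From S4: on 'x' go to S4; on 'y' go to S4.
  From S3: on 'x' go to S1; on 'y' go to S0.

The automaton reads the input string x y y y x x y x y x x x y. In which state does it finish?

Trace: S2 -x-> S0 -y-> S2 -y-> S3 -y-> S0 -x-> S3 -x-> S1 -y-> S2 -x-> S0 -y-> S2 -x-> S0 -x-> S3 -x-> S1 -y-> S2

S2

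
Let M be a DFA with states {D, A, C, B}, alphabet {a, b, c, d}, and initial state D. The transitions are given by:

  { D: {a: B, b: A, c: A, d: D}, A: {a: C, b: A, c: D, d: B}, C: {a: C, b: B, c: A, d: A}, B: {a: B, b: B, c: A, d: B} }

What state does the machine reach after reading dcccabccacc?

start at D
read 'd': D → D
read 'c': D → A
read 'c': A → D
read 'c': D → A
read 'a': A → C
read 'b': C → B
read 'c': B → A
read 'c': A → D
read 'a': D → B
read 'c': B → A
read 'c': A → D

D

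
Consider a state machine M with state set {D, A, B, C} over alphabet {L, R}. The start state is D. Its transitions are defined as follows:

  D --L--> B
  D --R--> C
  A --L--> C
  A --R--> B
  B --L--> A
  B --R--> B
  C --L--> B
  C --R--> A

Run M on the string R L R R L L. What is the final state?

Trace: D -R-> C -L-> B -R-> B -R-> B -L-> A -L-> C

C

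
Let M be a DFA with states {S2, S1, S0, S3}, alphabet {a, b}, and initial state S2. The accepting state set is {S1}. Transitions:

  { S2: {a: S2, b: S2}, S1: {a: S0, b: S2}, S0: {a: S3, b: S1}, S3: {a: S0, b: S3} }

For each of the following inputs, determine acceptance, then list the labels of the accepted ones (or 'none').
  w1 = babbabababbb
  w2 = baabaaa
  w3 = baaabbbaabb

w1:
  start at S2
  read 'b': S2 → S2
  read 'a': S2 → S2
  read 'b': S2 → S2
  read 'b': S2 → S2
  read 'a': S2 → S2
  read 'b': S2 → S2
  read 'a': S2 → S2
  read 'b': S2 → S2
  read 'a': S2 → S2
  read 'b': S2 → S2
  read 'b': S2 → S2
  read 'b': S2 → S2
  end S2, rejected
w2:
  start at S2
  read 'b': S2 → S2
  read 'a': S2 → S2
  read 'a': S2 → S2
  read 'b': S2 → S2
  read 'a': S2 → S2
  read 'a': S2 → S2
  read 'a': S2 → S2
  end S2, rejected
w3:
  start at S2
  read 'b': S2 → S2
  read 'a': S2 → S2
  read 'a': S2 → S2
  read 'a': S2 → S2
  read 'b': S2 → S2
  read 'b': S2 → S2
  read 'b': S2 → S2
  read 'a': S2 → S2
  read 'a': S2 → S2
  read 'b': S2 → S2
  read 'b': S2 → S2
  end S2, rejected

none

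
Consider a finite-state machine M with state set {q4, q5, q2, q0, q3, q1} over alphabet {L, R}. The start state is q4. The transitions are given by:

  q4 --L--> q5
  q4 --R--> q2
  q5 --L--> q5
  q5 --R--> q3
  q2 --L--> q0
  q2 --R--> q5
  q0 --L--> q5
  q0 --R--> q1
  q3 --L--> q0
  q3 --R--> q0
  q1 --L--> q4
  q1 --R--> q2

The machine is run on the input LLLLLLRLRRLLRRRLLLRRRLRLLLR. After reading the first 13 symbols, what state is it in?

q3

start at q4
read 'L': q4 → q5
read 'L': q5 → q5
read 'L': q5 → q5
read 'L': q5 → q5
read 'L': q5 → q5
read 'L': q5 → q5
read 'R': q5 → q3
read 'L': q3 → q0
read 'R': q0 → q1
read 'R': q1 → q2
read 'L': q2 → q0
read 'L': q0 → q5
read 'R': q5 → q3
After 13 symbols: q3.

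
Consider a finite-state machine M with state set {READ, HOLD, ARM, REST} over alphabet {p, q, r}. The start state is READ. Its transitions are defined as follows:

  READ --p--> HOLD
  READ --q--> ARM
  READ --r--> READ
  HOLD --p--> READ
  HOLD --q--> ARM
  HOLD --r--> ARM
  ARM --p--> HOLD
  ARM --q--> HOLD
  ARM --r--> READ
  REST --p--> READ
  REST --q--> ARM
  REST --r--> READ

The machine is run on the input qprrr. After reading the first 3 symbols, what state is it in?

ARM

start at READ
read 'q': READ → ARM
read 'p': ARM → HOLD
read 'r': HOLD → ARM
After 3 symbols: ARM.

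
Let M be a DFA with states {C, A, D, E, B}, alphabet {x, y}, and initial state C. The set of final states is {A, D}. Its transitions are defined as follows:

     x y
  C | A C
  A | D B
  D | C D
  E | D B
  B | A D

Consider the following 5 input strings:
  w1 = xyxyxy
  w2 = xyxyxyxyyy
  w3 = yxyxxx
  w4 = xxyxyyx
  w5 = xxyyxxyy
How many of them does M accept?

w1: Trace: C -x-> A -y-> B -x-> A -y-> B -x-> A -y-> B  → end B, rejected
w2: Trace: C -x-> A -y-> B -x-> A -y-> B -x-> A -y-> B -x-> A -y-> B -y-> D -y-> D  → end D, accepted
w3: Trace: C -y-> C -x-> A -y-> B -x-> A -x-> D -x-> C  → end C, rejected
w4: Trace: C -x-> A -x-> D -y-> D -x-> C -y-> C -y-> C -x-> A  → end A, accepted
w5: Trace: C -x-> A -x-> D -y-> D -y-> D -x-> C -x-> A -y-> B -y-> D  → end D, accepted

3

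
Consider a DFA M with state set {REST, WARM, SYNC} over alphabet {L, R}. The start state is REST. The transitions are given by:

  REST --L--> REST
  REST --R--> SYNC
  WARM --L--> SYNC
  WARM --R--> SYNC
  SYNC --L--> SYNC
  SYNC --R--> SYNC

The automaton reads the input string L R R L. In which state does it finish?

SYNC

start at REST
read 'L': REST → REST
read 'R': REST → SYNC
read 'R': SYNC → SYNC
read 'L': SYNC → SYNC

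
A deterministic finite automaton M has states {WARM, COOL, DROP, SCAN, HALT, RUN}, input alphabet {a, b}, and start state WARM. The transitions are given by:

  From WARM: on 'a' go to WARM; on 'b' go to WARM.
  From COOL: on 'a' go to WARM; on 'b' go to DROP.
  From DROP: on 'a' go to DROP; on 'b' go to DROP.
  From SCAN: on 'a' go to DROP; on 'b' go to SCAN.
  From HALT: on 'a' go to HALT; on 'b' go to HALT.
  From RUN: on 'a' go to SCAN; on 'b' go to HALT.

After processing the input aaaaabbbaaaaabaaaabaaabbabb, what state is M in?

WARM

Trace: WARM -a-> WARM -a-> WARM -a-> WARM -a-> WARM -a-> WARM -b-> WARM -b-> WARM -b-> WARM -a-> WARM -a-> WARM -a-> WARM -a-> WARM -a-> WARM -b-> WARM -a-> WARM -a-> WARM -a-> WARM -a-> WARM -b-> WARM -a-> WARM -a-> WARM -a-> WARM -b-> WARM -b-> WARM -a-> WARM -b-> WARM -b-> WARM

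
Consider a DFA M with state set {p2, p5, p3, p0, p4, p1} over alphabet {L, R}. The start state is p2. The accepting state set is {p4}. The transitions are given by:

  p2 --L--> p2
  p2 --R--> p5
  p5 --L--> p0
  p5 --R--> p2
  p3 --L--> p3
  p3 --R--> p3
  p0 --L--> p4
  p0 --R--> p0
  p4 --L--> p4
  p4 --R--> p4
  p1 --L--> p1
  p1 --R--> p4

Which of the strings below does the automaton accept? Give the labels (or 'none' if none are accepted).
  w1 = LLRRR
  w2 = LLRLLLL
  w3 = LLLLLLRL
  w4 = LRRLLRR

w1: p2 → p2 → p2 → p5 → p2 → p5  → end p5, rejected
w2: p2 → p2 → p2 → p5 → p0 → p4 → p4 → p4  → end p4, accepted
w3: p2 → p2 → p2 → p2 → p2 → p2 → p2 → p5 → p0  → end p0, rejected
w4: p2 → p2 → p5 → p2 → p2 → p2 → p5 → p2  → end p2, rejected

w2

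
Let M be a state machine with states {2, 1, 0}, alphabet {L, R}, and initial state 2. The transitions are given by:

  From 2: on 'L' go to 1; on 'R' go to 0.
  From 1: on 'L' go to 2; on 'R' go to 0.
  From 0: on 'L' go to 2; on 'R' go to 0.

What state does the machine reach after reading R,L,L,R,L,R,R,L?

2

start at 2
read 'R': 2 → 0
read 'L': 0 → 2
read 'L': 2 → 1
read 'R': 1 → 0
read 'L': 0 → 2
read 'R': 2 → 0
read 'R': 0 → 0
read 'L': 0 → 2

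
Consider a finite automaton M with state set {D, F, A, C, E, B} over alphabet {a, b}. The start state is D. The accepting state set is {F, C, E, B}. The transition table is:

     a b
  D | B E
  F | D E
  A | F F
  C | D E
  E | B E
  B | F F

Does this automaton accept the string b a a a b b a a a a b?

Yes

D → E → B → F → D → E → E → B → F → D → B → F
End state F is accepting.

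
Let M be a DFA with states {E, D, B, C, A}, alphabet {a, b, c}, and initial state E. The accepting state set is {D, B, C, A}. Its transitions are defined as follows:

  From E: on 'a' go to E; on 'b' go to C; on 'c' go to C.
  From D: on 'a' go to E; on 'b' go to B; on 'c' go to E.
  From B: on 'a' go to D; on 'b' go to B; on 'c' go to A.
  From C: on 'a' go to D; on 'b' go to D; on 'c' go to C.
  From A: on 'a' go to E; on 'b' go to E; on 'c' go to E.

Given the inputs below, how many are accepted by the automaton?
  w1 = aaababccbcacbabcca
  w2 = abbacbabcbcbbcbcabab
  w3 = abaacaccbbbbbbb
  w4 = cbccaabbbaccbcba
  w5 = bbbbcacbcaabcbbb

w1: Trace: E -a-> E -a-> E -a-> E -b-> C -a-> D -b-> B -c-> A -c-> E -b-> C -c-> C -a-> D -c-> E -b-> C -a-> D -b-> B -c-> A -c-> E -a-> E  → end E, rejected
w2: Trace: E -a-> E -b-> C -b-> D -a-> E -c-> C -b-> D -a-> E -b-> C -c-> C -b-> D -c-> E -b-> C -b-> D -c-> E -b-> C -c-> C -a-> D -b-> B -a-> D -b-> B  → end B, accepted
w3: Trace: E -a-> E -b-> C -a-> D -a-> E -c-> C -a-> D -c-> E -c-> C -b-> D -b-> B -b-> B -b-> B -b-> B -b-> B -b-> B  → end B, accepted
w4: Trace: E -c-> C -b-> D -c-> E -c-> C -a-> D -a-> E -b-> C -b-> D -b-> B -a-> D -c-> E -c-> C -b-> D -c-> E -b-> C -a-> D  → end D, accepted
w5: Trace: E -b-> C -b-> D -b-> B -b-> B -c-> A -a-> E -c-> C -b-> D -c-> E -a-> E -a-> E -b-> C -c-> C -b-> D -b-> B -b-> B  → end B, accepted

4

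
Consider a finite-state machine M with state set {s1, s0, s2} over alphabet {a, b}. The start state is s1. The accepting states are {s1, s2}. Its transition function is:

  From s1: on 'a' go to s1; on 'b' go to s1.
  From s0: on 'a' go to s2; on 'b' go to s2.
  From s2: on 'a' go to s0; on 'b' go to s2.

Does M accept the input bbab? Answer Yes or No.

Yes

s1 → s1 → s1 → s1 → s1
End state s1 is accepting.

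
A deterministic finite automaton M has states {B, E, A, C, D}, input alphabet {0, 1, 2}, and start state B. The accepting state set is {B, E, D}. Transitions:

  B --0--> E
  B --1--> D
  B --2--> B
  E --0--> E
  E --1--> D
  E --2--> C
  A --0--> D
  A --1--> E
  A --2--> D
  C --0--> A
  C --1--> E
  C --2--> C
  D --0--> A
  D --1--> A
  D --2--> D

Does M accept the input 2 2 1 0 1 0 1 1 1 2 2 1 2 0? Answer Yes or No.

Trace: B -2-> B -2-> B -1-> D -0-> A -1-> E -0-> E -1-> D -1-> A -1-> E -2-> C -2-> C -1-> E -2-> C -0-> A
End state A is not accepting.

No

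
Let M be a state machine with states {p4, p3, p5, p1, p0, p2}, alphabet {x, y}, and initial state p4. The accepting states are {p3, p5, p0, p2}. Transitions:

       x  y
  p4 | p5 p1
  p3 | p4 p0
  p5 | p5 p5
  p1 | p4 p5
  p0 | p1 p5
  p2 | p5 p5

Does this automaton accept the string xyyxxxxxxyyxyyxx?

Yes

p4 → p5 → p5 → p5 → p5 → p5 → p5 → p5 → p5 → p5 → p5 → p5 → p5 → p5 → p5 → p5 → p5
End state p5 is accepting.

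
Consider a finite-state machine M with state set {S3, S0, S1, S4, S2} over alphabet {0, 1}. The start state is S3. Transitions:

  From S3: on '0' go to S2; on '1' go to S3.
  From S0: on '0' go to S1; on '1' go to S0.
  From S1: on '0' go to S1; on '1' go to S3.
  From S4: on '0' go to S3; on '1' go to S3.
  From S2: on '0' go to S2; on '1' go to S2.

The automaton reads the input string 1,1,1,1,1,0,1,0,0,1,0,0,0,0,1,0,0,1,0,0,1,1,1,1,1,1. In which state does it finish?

S2

S3 → S3 → S3 → S3 → S3 → S3 → S2 → S2 → S2 → S2 → S2 → S2 → S2 → S2 → S2 → S2 → S2 → S2 → S2 → S2 → S2 → S2 → S2 → S2 → S2 → S2 → S2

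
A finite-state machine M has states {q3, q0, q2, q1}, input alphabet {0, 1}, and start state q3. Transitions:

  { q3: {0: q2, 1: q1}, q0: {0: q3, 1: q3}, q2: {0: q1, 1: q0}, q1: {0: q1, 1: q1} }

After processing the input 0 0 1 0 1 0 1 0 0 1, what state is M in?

q1

Trace: q3 -0-> q2 -0-> q1 -1-> q1 -0-> q1 -1-> q1 -0-> q1 -1-> q1 -0-> q1 -0-> q1 -1-> q1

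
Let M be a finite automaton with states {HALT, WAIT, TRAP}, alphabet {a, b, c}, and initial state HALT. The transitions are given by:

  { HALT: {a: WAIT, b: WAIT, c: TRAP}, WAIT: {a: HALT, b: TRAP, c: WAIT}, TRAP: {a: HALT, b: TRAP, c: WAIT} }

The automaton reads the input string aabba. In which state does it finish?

start at HALT
read 'a': HALT → WAIT
read 'a': WAIT → HALT
read 'b': HALT → WAIT
read 'b': WAIT → TRAP
read 'a': TRAP → HALT

HALT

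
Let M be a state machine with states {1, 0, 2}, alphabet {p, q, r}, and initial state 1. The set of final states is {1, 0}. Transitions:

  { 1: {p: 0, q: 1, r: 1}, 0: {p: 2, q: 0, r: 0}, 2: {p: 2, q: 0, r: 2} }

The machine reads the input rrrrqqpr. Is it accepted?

Yes

Trace: 1 -r-> 1 -r-> 1 -r-> 1 -r-> 1 -q-> 1 -q-> 1 -p-> 0 -r-> 0
End state 0 is accepting.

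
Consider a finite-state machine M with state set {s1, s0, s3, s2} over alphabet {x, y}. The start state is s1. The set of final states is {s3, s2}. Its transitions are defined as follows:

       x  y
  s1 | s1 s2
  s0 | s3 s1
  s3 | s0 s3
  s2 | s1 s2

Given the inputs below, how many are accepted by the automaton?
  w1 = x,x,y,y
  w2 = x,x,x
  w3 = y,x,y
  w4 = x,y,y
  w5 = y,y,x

w1: s1 → s1 → s1 → s2 → s2  → end s2, accepted
w2: s1 → s1 → s1 → s1  → end s1, rejected
w3: s1 → s2 → s1 → s2  → end s2, accepted
w4: s1 → s1 → s2 → s2  → end s2, accepted
w5: s1 → s2 → s2 → s1  → end s1, rejected

3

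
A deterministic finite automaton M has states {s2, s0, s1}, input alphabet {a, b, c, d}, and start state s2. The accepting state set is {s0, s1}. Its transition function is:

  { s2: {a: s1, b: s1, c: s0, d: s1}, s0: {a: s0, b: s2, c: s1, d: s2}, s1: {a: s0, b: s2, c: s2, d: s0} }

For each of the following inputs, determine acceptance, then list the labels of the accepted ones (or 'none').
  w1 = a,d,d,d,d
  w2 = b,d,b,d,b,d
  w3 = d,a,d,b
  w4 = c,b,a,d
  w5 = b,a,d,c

w1, w2, w3, w4, w5

w1:
  start at s2
  read 'a': s2 → s1
  read 'd': s1 → s0
  read 'd': s0 → s2
  read 'd': s2 → s1
  read 'd': s1 → s0
  end s0, accepted
w2:
  start at s2
  read 'b': s2 → s1
  read 'd': s1 → s0
  read 'b': s0 → s2
  read 'd': s2 → s1
  read 'b': s1 → s2
  read 'd': s2 → s1
  end s1, accepted
w3:
  start at s2
  read 'd': s2 → s1
  read 'a': s1 → s0
  read 'd': s0 → s2
  read 'b': s2 → s1
  end s1, accepted
w4:
  start at s2
  read 'c': s2 → s0
  read 'b': s0 → s2
  read 'a': s2 → s1
  read 'd': s1 → s0
  end s0, accepted
w5:
  start at s2
  read 'b': s2 → s1
  read 'a': s1 → s0
  read 'd': s0 → s2
  read 'c': s2 → s0
  end s0, accepted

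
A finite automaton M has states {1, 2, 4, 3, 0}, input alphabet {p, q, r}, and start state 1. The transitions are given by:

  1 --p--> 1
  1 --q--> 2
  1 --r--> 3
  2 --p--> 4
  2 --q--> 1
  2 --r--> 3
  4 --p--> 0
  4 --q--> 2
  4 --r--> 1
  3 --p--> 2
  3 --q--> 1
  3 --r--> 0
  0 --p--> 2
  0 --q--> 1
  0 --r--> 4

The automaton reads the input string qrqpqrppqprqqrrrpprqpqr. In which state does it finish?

1 → 2 → 3 → 1 → 1 → 2 → 3 → 2 → 4 → 2 → 4 → 1 → 2 → 1 → 3 → 0 → 4 → 0 → 2 → 3 → 1 → 1 → 2 → 3

3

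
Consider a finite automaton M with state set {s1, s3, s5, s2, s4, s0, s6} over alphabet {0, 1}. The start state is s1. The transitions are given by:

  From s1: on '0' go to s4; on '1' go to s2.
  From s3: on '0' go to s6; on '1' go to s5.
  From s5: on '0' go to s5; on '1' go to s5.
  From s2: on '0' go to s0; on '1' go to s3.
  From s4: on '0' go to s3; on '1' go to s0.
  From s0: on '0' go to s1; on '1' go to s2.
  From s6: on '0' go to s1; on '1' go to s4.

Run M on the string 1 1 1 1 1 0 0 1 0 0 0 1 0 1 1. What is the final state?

s5

start at s1
read '1': s1 → s2
read '1': s2 → s3
read '1': s3 → s5
read '1': s5 → s5
read '1': s5 → s5
read '0': s5 → s5
read '0': s5 → s5
read '1': s5 → s5
read '0': s5 → s5
read '0': s5 → s5
read '0': s5 → s5
read '1': s5 → s5
read '0': s5 → s5
read '1': s5 → s5
read '1': s5 → s5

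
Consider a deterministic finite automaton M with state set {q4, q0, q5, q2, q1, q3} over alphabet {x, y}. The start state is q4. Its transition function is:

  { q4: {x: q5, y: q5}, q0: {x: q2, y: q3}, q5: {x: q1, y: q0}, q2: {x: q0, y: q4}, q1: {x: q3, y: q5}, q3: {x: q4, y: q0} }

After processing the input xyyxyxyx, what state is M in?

Trace: q4 -x-> q5 -y-> q0 -y-> q3 -x-> q4 -y-> q5 -x-> q1 -y-> q5 -x-> q1

q1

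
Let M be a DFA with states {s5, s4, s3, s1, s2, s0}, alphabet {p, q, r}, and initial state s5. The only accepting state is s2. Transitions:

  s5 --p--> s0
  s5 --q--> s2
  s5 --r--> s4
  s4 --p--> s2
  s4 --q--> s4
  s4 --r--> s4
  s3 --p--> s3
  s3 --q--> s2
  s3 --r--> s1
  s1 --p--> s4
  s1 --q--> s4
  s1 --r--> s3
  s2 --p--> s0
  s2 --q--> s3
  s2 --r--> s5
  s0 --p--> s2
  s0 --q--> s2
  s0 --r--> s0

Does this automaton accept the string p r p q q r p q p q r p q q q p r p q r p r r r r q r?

No

start at s5
read 'p': s5 → s0
read 'r': s0 → s0
read 'p': s0 → s2
read 'q': s2 → s3
read 'q': s3 → s2
read 'r': s2 → s5
read 'p': s5 → s0
read 'q': s0 → s2
read 'p': s2 → s0
read 'q': s0 → s2
read 'r': s2 → s5
read 'p': s5 → s0
read 'q': s0 → s2
read 'q': s2 → s3
read 'q': s3 → s2
read 'p': s2 → s0
read 'r': s0 → s0
read 'p': s0 → s2
read 'q': s2 → s3
read 'r': s3 → s1
read 'p': s1 → s4
read 'r': s4 → s4
read 'r': s4 → s4
read 'r': s4 → s4
read 'r': s4 → s4
read 'q': s4 → s4
read 'r': s4 → s4
End state s4 is not accepting.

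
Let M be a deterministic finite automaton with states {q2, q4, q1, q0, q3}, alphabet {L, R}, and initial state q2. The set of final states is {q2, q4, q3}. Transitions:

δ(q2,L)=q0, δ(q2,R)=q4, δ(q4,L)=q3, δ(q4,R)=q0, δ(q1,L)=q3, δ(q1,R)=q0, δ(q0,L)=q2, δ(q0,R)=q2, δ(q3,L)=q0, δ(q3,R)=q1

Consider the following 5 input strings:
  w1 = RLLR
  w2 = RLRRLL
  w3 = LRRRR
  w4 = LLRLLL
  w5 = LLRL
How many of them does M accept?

w1:
  start at q2
  read 'R': q2 → q4
  read 'L': q4 → q3
  read 'L': q3 → q0
  read 'R': q0 → q2
  end q2, accepted
w2:
  start at q2
  read 'R': q2 → q4
  read 'L': q4 → q3
  read 'R': q3 → q1
  read 'R': q1 → q0
  read 'L': q0 → q2
  read 'L': q2 → q0
  end q0, rejected
w3:
  start at q2
  read 'L': q2 → q0
  read 'R': q0 → q2
  read 'R': q2 → q4
  read 'R': q4 → q0
  read 'R': q0 → q2
  end q2, accepted
w4:
  start at q2
  read 'L': q2 → q0
  read 'L': q0 → q2
  read 'R': q2 → q4
  read 'L': q4 → q3
  read 'L': q3 → q0
  read 'L': q0 → q2
  end q2, accepted
w5:
  start at q2
  read 'L': q2 → q0
  read 'L': q0 → q2
  read 'R': q2 → q4
  read 'L': q4 → q3
  end q3, accepted

4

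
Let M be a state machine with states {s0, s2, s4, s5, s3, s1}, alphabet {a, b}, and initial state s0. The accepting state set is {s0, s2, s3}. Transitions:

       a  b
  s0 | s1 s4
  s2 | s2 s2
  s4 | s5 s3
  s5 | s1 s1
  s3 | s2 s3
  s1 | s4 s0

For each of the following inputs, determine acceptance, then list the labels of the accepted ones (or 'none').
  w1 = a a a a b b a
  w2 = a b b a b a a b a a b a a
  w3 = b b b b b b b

w3

w1:
  start at s0
  read 'a': s0 → s1
  read 'a': s1 → s4
  read 'a': s4 → s5
  read 'a': s5 → s1
  read 'b': s1 → s0
  read 'b': s0 → s4
  read 'a': s4 → s5
  end s5, rejected
w2:
  start at s0
  read 'a': s0 → s1
  read 'b': s1 → s0
  read 'b': s0 → s4
  read 'a': s4 → s5
  read 'b': s5 → s1
  read 'a': s1 → s4
  read 'a': s4 → s5
  read 'b': s5 → s1
  read 'a': s1 → s4
  read 'a': s4 → s5
  read 'b': s5 → s1
  read 'a': s1 → s4
  read 'a': s4 → s5
  end s5, rejected
w3:
  start at s0
  read 'b': s0 → s4
  read 'b': s4 → s3
  read 'b': s3 → s3
  read 'b': s3 → s3
  read 'b': s3 → s3
  read 'b': s3 → s3
  read 'b': s3 → s3
  end s3, accepted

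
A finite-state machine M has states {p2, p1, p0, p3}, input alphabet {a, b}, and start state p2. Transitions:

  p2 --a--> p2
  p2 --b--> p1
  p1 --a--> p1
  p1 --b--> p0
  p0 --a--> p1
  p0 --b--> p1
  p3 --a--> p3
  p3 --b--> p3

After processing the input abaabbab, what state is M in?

p2 → p2 → p1 → p1 → p1 → p0 → p1 → p1 → p0

p0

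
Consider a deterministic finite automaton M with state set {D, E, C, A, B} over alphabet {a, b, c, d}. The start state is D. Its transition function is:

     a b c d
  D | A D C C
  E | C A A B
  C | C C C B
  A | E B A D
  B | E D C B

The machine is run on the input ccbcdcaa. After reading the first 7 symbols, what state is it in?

C

start at D
read 'c': D → C
read 'c': C → C
read 'b': C → C
read 'c': C → C
read 'd': C → B
read 'c': B → C
read 'a': C → C
After 7 symbols: C.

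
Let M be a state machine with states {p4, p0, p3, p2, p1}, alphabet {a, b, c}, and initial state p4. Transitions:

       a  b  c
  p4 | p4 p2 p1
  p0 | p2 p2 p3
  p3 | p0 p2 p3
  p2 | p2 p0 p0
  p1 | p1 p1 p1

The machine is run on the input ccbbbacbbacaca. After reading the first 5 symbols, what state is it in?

Trace: p4 -c-> p1 -c-> p1 -b-> p1 -b-> p1 -b-> p1
After 5 symbols: p1.

p1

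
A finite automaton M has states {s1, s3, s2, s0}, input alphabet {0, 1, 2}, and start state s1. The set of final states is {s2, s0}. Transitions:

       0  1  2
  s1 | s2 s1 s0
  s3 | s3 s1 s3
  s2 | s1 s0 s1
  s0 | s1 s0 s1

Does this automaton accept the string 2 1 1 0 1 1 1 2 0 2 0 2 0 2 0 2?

Yes

start at s1
read '2': s1 → s0
read '1': s0 → s0
read '1': s0 → s0
read '0': s0 → s1
read '1': s1 → s1
read '1': s1 → s1
read '1': s1 → s1
read '2': s1 → s0
read '0': s0 → s1
read '2': s1 → s0
read '0': s0 → s1
read '2': s1 → s0
read '0': s0 → s1
read '2': s1 → s0
read '0': s0 → s1
read '2': s1 → s0
End state s0 is accepting.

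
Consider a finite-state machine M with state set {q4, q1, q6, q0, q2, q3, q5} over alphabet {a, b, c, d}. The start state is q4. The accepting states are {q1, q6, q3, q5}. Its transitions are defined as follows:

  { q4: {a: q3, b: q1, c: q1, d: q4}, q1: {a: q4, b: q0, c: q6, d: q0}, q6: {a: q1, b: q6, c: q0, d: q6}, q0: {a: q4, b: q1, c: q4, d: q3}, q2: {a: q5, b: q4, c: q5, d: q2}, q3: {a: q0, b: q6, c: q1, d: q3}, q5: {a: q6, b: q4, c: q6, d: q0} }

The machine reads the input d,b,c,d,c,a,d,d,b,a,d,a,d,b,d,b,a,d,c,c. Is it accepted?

start at q4
read 'd': q4 → q4
read 'b': q4 → q1
read 'c': q1 → q6
read 'd': q6 → q6
read 'c': q6 → q0
read 'a': q0 → q4
read 'd': q4 → q4
read 'd': q4 → q4
read 'b': q4 → q1
read 'a': q1 → q4
read 'd': q4 → q4
read 'a': q4 → q3
read 'd': q3 → q3
read 'b': q3 → q6
read 'd': q6 → q6
read 'b': q6 → q6
read 'a': q6 → q1
read 'd': q1 → q0
read 'c': q0 → q4
read 'c': q4 → q1
End state q1 is accepting.

Yes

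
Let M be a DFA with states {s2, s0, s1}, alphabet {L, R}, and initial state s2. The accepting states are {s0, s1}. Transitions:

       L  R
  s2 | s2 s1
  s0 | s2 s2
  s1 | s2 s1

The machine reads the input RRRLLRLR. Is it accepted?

Yes

start at s2
read 'R': s2 → s1
read 'R': s1 → s1
read 'R': s1 → s1
read 'L': s1 → s2
read 'L': s2 → s2
read 'R': s2 → s1
read 'L': s1 → s2
read 'R': s2 → s1
End state s1 is accepting.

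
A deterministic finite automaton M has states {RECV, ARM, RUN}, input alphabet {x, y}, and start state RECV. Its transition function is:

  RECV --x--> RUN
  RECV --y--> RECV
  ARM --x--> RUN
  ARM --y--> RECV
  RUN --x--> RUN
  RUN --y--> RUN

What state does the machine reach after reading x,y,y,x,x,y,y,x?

RUN

Trace: RECV -x-> RUN -y-> RUN -y-> RUN -x-> RUN -x-> RUN -y-> RUN -y-> RUN -x-> RUN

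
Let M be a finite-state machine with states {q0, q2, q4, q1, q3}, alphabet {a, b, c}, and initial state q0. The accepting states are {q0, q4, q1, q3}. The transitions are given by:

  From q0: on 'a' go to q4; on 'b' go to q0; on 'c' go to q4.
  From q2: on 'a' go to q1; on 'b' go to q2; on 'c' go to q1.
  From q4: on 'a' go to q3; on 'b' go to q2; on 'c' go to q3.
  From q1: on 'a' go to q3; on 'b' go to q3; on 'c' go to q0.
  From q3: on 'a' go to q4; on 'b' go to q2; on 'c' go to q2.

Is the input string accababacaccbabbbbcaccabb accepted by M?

Trace: q0 -a-> q4 -c-> q3 -c-> q2 -a-> q1 -b-> q3 -a-> q4 -b-> q2 -a-> q1 -c-> q0 -a-> q4 -c-> q3 -c-> q2 -b-> q2 -a-> q1 -b-> q3 -b-> q2 -b-> q2 -b-> q2 -c-> q1 -a-> q3 -c-> q2 -c-> q1 -a-> q3 -b-> q2 -b-> q2
End state q2 is not accepting.

No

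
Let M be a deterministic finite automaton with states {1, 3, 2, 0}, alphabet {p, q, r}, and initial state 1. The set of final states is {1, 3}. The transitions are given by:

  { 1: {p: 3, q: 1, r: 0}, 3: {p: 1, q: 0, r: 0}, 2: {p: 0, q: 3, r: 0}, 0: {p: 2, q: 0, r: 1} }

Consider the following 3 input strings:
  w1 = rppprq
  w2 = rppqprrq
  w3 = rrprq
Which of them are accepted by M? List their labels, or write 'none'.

w1: Trace: 1 -r-> 0 -p-> 2 -p-> 0 -p-> 2 -r-> 0 -q-> 0  → end 0, rejected
w2: Trace: 1 -r-> 0 -p-> 2 -p-> 0 -q-> 0 -p-> 2 -r-> 0 -r-> 1 -q-> 1  → end 1, accepted
w3: Trace: 1 -r-> 0 -r-> 1 -p-> 3 -r-> 0 -q-> 0  → end 0, rejected

w2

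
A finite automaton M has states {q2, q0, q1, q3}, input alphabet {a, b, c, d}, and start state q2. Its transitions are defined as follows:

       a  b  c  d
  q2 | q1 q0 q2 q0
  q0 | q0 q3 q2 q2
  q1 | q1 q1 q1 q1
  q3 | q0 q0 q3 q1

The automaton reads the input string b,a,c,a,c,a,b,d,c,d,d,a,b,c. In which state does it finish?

start at q2
read 'b': q2 → q0
read 'a': q0 → q0
read 'c': q0 → q2
read 'a': q2 → q1
read 'c': q1 → q1
read 'a': q1 → q1
read 'b': q1 → q1
read 'd': q1 → q1
read 'c': q1 → q1
read 'd': q1 → q1
read 'd': q1 → q1
read 'a': q1 → q1
read 'b': q1 → q1
read 'c': q1 → q1

q1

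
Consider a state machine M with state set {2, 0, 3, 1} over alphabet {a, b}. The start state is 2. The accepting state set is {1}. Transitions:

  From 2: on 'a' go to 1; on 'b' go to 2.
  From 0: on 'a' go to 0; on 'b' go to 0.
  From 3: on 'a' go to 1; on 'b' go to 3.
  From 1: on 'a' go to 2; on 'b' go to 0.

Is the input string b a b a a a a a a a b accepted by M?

No

2 → 2 → 1 → 0 → 0 → 0 → 0 → 0 → 0 → 0 → 0 → 0
End state 0 is not accepting.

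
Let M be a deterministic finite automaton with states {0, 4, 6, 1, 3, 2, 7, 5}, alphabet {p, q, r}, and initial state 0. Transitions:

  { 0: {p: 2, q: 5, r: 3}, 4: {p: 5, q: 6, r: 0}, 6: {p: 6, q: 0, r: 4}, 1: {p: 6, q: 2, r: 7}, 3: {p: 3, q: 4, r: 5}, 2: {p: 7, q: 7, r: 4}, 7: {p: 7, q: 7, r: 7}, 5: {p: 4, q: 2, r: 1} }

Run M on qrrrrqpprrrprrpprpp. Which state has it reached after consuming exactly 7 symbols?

7

Trace: 0 -q-> 5 -r-> 1 -r-> 7 -r-> 7 -r-> 7 -q-> 7 -p-> 7
After 7 symbols: 7.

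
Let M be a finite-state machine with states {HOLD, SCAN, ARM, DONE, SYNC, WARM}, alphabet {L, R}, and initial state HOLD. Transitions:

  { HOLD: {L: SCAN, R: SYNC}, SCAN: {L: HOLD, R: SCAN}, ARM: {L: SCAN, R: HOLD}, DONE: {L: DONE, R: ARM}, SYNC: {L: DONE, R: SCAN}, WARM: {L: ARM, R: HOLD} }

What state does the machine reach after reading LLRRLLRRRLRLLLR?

HOLD → SCAN → HOLD → SYNC → SCAN → HOLD → SCAN → SCAN → SCAN → SCAN → HOLD → SYNC → DONE → DONE → DONE → ARM

ARM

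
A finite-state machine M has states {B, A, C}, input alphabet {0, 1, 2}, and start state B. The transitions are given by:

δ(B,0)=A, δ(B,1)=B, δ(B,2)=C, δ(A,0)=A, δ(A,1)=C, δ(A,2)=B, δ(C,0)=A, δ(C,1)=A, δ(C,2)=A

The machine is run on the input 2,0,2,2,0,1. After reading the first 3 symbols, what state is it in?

start at B
read '2': B → C
read '0': C → A
read '2': A → B
After 3 symbols: B.

B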